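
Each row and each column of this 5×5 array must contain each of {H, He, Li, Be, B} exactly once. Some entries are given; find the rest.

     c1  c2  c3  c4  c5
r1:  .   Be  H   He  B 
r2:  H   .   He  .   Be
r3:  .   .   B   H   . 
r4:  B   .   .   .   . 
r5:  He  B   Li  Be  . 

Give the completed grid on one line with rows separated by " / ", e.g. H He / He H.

Li Be H He B / H Li He B Be / Be He B H Li / B H Be Li He / He B Li Be H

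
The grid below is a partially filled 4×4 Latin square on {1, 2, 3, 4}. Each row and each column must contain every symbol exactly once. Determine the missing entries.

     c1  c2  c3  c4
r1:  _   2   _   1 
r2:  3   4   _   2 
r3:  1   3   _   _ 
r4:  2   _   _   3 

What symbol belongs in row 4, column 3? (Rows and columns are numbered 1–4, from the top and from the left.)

4

(r1,c1): row 1 has {1,2}; column 1 has {1,2,3}, so it must be 4.
(r1,c3): row 1 has {1,2,4}; column 3 is empty so far, so it must be 3.
(r2,c3): row 2 has {2,3,4}; column 3 has {3}, so it must be 1.
(r3,c4): row 3 has {1,3}; column 4 has {1,2,3}, so it must be 4.
(r4,c2): row 4 has {2,3}; column 2 has {2,3,4}, so it must be 1.
(r4,c3): row 4 has {1,2,3}; column 3 has {1,3}, so it must be 4.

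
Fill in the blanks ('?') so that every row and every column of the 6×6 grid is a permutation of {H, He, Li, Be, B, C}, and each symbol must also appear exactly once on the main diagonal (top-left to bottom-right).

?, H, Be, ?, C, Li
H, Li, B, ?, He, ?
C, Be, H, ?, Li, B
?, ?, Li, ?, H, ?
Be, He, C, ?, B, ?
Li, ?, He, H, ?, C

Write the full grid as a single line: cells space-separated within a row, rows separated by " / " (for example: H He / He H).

He H Be B C Li / H Li B C He Be / C Be H He Li B / B C Li Be H He / Be He C Li B H / Li B He H Be C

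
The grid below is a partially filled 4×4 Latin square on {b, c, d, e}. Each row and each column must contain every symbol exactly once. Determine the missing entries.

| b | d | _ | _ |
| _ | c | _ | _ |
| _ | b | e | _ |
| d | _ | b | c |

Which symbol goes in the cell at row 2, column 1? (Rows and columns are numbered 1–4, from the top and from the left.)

e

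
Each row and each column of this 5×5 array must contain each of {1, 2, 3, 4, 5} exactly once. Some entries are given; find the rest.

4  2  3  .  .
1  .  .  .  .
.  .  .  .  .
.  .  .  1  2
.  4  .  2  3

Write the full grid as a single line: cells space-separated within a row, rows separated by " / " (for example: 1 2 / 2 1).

(r1,c4): row 1 has {2,3,4}; column 4 has {1,2}, so it must be 5.
(r1,c5): row 1 has {2,3,4,5}; column 5 has {2,3}, so it must be 1.
(r5,c1): row 5 has {2,3,4}; column 1 has {1,4}, so it must be 5.
(r5,c3): row 5 has {2,3,4,5}; column 3 has {3}, so it must be 1.
(r4,c1): row 4 has {1,2}; column 1 has {1,4,5}, so it must be 3.
(r4,c2): row 4 has {1,2,3}; column 2 has {2,4}, so it must be 5.
(r4,c3): row 4 has {1,2,3,5}; column 3 has {1,3}, so it must be 4.
(r2,c2): row 2 has {1}; column 2 has {2,4,5}, so it must be 3.
(r2,c4): row 2 has {1,3}; column 4 has {1,2,5}, so it must be 4.
(r2,c5): row 2 has {1,3,4}; column 5 has {1,2,3}, so it must be 5.
(r3,c1): row 3 is empty so far; column 1 has {1,3,4,5}, so it must be 2.
(r3,c2): row 3 has {2}; column 2 has {2,3,4,5}, so it must be 1.
(r3,c3): row 3 has {1,2}; column 3 has {1,3,4}, so it must be 5.
(r3,c4): row 3 has {1,2,5}; column 4 has {1,2,4,5}, so it must be 3.
(r3,c5): row 3 has {1,2,3,5}; column 5 has {1,2,3,5}, so it must be 4.
(r2,c3): row 2 has {1,3,4,5}; column 3 has {1,3,4,5}, so it must be 2.

4 2 3 5 1 / 1 3 2 4 5 / 2 1 5 3 4 / 3 5 4 1 2 / 5 4 1 2 3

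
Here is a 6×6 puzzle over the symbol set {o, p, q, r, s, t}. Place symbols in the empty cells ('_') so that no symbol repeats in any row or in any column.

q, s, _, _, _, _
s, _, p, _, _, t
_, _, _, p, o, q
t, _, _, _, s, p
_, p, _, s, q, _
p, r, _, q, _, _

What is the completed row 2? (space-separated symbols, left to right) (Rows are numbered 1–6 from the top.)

s q p o r t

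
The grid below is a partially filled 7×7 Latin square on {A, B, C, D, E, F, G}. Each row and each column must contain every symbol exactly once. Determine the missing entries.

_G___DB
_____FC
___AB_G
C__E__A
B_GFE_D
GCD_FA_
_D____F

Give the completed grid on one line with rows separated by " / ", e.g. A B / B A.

F G E C A D B / A E B D G F C / D F C A B E G / C B F E D G A / B A G F E C D / G C D B F A E / E D A G C B F

Cell (r1,c4): row 1 has {B,D,G}; column 4 has {A,E,F} → C.
Cell (r1,c5): row 1 has {B,C,D,G}; column 5 has {B,E,F} → A.
Cell (r5,c2): row 5 has {B,D,E,F,G}; column 2 has {C,D,G} → A.
Cell (r5,c6): row 5 has {A,B,D,E,F,G}; column 6 has {A,D,F} → C.
Cell (r6,c4): row 6 has {A,C,D,F,G}; column 4 has {A,C,E,F} → B.
Cell (r6,c7): row 6 has {A,B,C,D,F,G}; column 7 has {A,B,C,D,F,G} → E.
Cell (r7,c4): row 7 has {D,F}; column 4 has {A,B,C,E,F} → G.
Cell (r7,c5): row 7 has {D,F,G}; column 5 has {A,B,E,F} → C.
Cell (r2,c4): row 2 has {C,F}; column 4 has {A,B,C,E,F,G} → D.
Cell (r2,c5): row 2 has {C,D,F}; column 5 has {A,B,C,E,F} → G.
Cell (r3,c6): row 3 has {A,B,G}; column 6 has {A,C,D,F} → E.
Cell (r4,c5): row 4 has {A,C,E}; column 5 has {A,B,C,E,F,G} → D.
Cell (r7,c6): row 7 has {C,D,F,G}; column 6 has {A,C,D,E,F} → B.
Cell (r3,c2): row 3 has {A,B,E,G}; column 2 has {A,C,D,G} → F.
Cell (r3,c3): row 3 has {A,B,E,F,G}; column 3 has {D,G} → C.
Cell (r4,c2): row 4 has {A,C,D,E}; column 2 has {A,C,D,F,G} → B.
Cell (r4,c3): row 4 has {A,B,C,D,E}; column 3 has {C,D,G} → F.
Cell (r4,c6): row 4 has {A,B,C,D,E,F}; column 6 has {A,B,C,D,E,F} → G.
Cell (r1,c3): row 1 has {A,B,C,D,G}; column 3 has {C,D,F,G} → E.
Cell (r2,c2): row 2 has {C,D,F,G}; column 2 has {A,B,C,D,F,G} → E.
Cell (r3,c1): row 3 has {A,B,C,E,F,G}; column 1 has {B,C,G} → D.
Cell (r7,c3): row 7 has {B,C,D,F,G}; column 3 has {C,D,E,F,G} → A.
Cell (r1,c1): row 1 has {A,B,C,D,E,G}; column 1 has {B,C,D,G} → F.
Cell (r2,c1): row 2 has {C,D,E,F,G}; column 1 has {B,C,D,F,G} → A.
Cell (r2,c3): row 2 has {A,C,D,E,F,G}; column 3 has {A,C,D,E,F,G} → B.
Cell (r7,c1): row 7 has {A,B,C,D,F,G}; column 1 has {A,B,C,D,F,G} → E.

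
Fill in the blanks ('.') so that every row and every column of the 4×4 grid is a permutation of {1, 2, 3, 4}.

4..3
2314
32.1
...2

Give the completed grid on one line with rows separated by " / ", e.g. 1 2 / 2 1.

4 1 2 3 / 2 3 1 4 / 3 2 4 1 / 1 4 3 2

(r1,c2) = 1
(r1,c3) = 2
(r3,c3) = 4
(r4,c1) = 1
(r4,c2) = 4
(r4,c3) = 3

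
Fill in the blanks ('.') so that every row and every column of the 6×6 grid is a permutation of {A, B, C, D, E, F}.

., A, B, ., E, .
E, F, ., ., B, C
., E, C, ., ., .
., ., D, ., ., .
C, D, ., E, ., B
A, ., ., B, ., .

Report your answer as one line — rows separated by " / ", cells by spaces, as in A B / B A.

D A B C E F / E F A D B C / B E C F D A / F B D A C E / C D F E A B / A C E B F D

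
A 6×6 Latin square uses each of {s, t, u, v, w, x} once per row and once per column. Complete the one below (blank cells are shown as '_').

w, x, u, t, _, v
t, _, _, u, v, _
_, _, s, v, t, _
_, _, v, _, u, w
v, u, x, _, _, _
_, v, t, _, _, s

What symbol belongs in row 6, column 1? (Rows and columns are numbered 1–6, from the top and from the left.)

u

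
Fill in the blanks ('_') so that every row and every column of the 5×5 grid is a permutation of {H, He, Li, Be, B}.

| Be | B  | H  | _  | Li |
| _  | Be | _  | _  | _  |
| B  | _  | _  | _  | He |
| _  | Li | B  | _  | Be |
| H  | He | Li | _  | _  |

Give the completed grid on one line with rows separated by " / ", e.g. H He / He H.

At row 1, column 4: row 1 has {H,Li,Be,B}; column 4 is empty so far; that leaves He.
At row 2, column 3: row 2 has {Be}; column 3 has {H,Li,B}; that leaves He.
At row 3, column 2: row 3 has {He,B}; column 2 has {He,Li,Be,B}; that leaves H.
At row 3, column 3: row 3 has {H,He,B}; column 3 has {H,He,Li,B}; that leaves Be.
At row 3, column 4: row 3 has {H,He,Be,B}; column 4 has {He}; that leaves Li.
At row 4, column 1: row 4 has {Li,Be,B}; column 1 has {H,Be,B}; that leaves He.
At row 4, column 4: row 4 has {He,Li,Be,B}; column 4 has {He,Li}; that leaves H.
At row 5, column 5: row 5 has {H,He,Li}; column 5 has {He,Li,Be}; that leaves B.
At row 2, column 1: row 2 has {He,Be}; column 1 has {H,He,Be,B}; that leaves Li.
At row 2, column 4: row 2 has {He,Li,Be}; column 4 has {H,He,Li}; that leaves B.
At row 2, column 5: row 2 has {He,Li,Be,B}; column 5 has {He,Li,Be,B}; that leaves H.
At row 5, column 4: row 5 has {H,He,Li,B}; column 4 has {H,He,Li,B}; that leaves Be.

Be B H He Li / Li Be He B H / B H Be Li He / He Li B H Be / H He Li Be B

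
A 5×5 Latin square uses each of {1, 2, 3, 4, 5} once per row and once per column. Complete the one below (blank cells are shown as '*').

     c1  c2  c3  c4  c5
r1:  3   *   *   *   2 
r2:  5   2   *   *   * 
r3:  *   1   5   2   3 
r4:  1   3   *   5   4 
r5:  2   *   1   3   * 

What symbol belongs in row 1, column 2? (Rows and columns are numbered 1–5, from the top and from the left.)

5

(r1,c3) = 4
(r1,c4) = 1
(r2,c3) = 3
(r2,c4) = 4
(r2,c5) = 1
(r3,c1) = 4
(r4,c3) = 2
(r5,c5) = 5
(r1,c2) = 5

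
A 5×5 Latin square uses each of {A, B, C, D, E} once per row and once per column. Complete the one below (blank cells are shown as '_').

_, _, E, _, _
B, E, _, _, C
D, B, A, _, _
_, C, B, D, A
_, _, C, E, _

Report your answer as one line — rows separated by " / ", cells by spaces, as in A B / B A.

C A E B D / B E D A C / D B A C E / E C B D A / A D C E B

(r2,c3) = D
(r2,c4) = A
(r3,c4) = C
(r3,c5) = E
(r4,c1) = E
(r5,c1) = A
(r5,c2) = D
(r5,c5) = B
(r1,c1) = C
(r1,c2) = A
(r1,c4) = B
(r1,c5) = D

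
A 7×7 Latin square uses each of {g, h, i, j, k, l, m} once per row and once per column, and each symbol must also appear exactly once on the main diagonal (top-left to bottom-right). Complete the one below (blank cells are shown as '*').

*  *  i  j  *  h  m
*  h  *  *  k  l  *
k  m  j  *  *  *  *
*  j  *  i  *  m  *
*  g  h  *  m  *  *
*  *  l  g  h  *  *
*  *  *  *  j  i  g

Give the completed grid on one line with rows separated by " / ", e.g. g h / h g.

l k i j g h m / j h g m k l i / k m j h i g l / g j k i l m h / i g h l m j k / m i l g h k j / h l m k j i g

At row 1, column 1: row 1 has {h,i,j,m}; column 1 has {k}; the diagonal has {g,h,i,j,m}; that leaves l.
At row 1, column 2: row 1 has {h,i,j,l,m}; column 2 has {g,h,j,m}; that leaves k.
At row 1, column 5: row 1 has {h,i,j,k,l,m}; column 5 has {h,j,k,m}; that leaves g.
At row 2, column 4: row 2 has {h,k,l}; column 4 has {g,i,j}; that leaves m.
At row 3, column 6: row 3 has {j,k,m}; column 6 has {h,i,l,m}; that leaves g.
At row 4, column 5: row 4 has {i,j,m}; column 5 has {g,h,j,k,m}; that leaves l.
At row 6, column 2: row 6 has {g,h,l}; column 2 has {g,h,j,k,m}; that leaves i.
At row 6, column 6: row 6 has {g,h,i,l}; column 6 has {g,h,i,l,m}; the diagonal has {g,h,i,j,l,m}; that leaves k.
At row 6, column 7: row 6 has {g,h,i,k,l}; column 7 has {g,m}; that leaves j.
At row 7, column 2: row 7 has {g,i,j}; column 2 has {g,h,i,j,k,m}; that leaves l.
At row 2, column 3: row 2 has {h,k,l,m}; column 3 has {h,i,j,l}; that leaves g.
At row 2, column 7: row 2 has {g,h,k,l,m}; column 7 has {g,j,m}; that leaves i.
At row 3, column 5: row 3 has {g,j,k,m}; column 5 has {g,h,j,k,l,m}; that leaves i.
At row 4, column 3: row 4 has {i,j,l,m}; column 3 has {g,h,i,j,l}; that leaves k.
At row 4, column 7: row 4 has {i,j,k,l,m}; column 7 has {g,i,j,m}; that leaves h.
At row 5, column 6: row 5 has {g,h,m}; column 6 has {g,h,i,k,l,m}; that leaves j.
At row 6, column 1: row 6 has {g,h,i,j,k,l}; column 1 has {k,l}; that leaves m.
At row 7, column 1: row 7 has {g,i,j,l}; column 1 has {k,l,m}; that leaves h.
At row 7, column 3: row 7 has {g,h,i,j,l}; column 3 has {g,h,i,j,k,l}; that leaves m.
At row 7, column 4: row 7 has {g,h,i,j,l,m}; column 4 has {g,i,j,m}; that leaves k.
At row 2, column 1: row 2 has {g,h,i,k,l,m}; column 1 has {h,k,l,m}; that leaves j.
At row 3, column 7: row 3 has {g,i,j,k,m}; column 7 has {g,h,i,j,m}; that leaves l.
At row 4, column 1: row 4 has {h,i,j,k,l,m}; column 1 has {h,j,k,l,m}; that leaves g.
At row 5, column 1: row 5 has {g,h,j,m}; column 1 has {g,h,j,k,l,m}; that leaves i.
At row 5, column 4: row 5 has {g,h,i,j,m}; column 4 has {g,i,j,k,m}; that leaves l.
At row 5, column 7: row 5 has {g,h,i,j,l,m}; column 7 has {g,h,i,j,l,m}; that leaves k.
At row 3, column 4: row 3 has {g,i,j,k,l,m}; column 4 has {g,i,j,k,l,m}; that leaves h.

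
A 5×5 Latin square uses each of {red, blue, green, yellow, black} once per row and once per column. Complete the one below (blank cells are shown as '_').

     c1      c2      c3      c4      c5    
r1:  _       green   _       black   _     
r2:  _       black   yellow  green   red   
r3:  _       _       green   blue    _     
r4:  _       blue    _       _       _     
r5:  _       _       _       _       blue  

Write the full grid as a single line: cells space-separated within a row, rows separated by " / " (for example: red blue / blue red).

(r1,c5): row 1 has {green,black}; column 5 has {red,blue}, so it must be yellow.
(r2,c1): row 2 has {red,green,yellow,black}; column 1 is empty so far, so it must be blue.
(r3,c5): row 3 has {blue,green}; column 5 has {red,blue,yellow}, so it must be black.
(r4,c5): row 4 has {blue}; column 5 has {red,blue,yellow,black}, so it must be green.
(r1,c1): row 1 has {green,yellow,black}; column 1 has {blue}, so it must be red.
(r1,c3): row 1 has {red,green,yellow,black}; column 3 has {green,yellow}, so it must be blue.
(r3,c1): row 3 has {blue,green,black}; column 1 has {red,blue}, so it must be yellow.
(r3,c2): row 3 has {blue,green,yellow,black}; column 2 has {blue,green,black}, so it must be red.
(r4,c1): row 4 has {blue,green}; column 1 has {red,blue,yellow}, so it must be black.
(r4,c3): row 4 has {blue,green,black}; column 3 has {blue,green,yellow}, so it must be red.
(r4,c4): row 4 has {red,blue,green,black}; column 4 has {blue,green,black}, so it must be yellow.
(r5,c1): row 5 has {blue}; column 1 has {red,blue,yellow,black}, so it must be green.
(r5,c2): row 5 has {blue,green}; column 2 has {red,blue,green,black}, so it must be yellow.
(r5,c3): row 5 has {blue,green,yellow}; column 3 has {red,blue,green,yellow}, so it must be black.
(r5,c4): row 5 has {blue,green,yellow,black}; column 4 has {blue,green,yellow,black}, so it must be red.

red green blue black yellow / blue black yellow green red / yellow red green blue black / black blue red yellow green / green yellow black red blue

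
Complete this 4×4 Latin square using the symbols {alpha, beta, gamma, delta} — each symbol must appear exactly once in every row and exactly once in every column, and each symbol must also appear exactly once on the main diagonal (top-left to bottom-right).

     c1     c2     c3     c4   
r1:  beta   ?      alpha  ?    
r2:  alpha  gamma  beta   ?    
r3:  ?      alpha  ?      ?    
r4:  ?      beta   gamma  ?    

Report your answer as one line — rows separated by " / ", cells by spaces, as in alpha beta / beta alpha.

beta delta alpha gamma / alpha gamma beta delta / gamma alpha delta beta / delta beta gamma alpha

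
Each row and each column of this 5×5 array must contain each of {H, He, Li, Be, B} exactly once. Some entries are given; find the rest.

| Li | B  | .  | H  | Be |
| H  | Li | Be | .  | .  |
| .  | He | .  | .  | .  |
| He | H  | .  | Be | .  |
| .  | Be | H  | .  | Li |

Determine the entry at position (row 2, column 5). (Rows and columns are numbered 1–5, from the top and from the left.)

He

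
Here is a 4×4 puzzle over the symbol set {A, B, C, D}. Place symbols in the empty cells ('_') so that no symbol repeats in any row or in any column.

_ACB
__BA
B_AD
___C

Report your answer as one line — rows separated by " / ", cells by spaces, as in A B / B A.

Cell (r1,c1): row 1 has {A,B,C}; column 1 has {B} → D.
Cell (r2,c1): row 2 has {A,B}; column 1 has {B,D} → C.
Cell (r2,c2): row 2 has {A,B,C}; column 2 has {A} → D.
Cell (r3,c2): row 3 has {A,B,D}; column 2 has {A,D} → C.
Cell (r4,c1): row 4 has {C}; column 1 has {B,C,D} → A.
Cell (r4,c2): row 4 has {A,C}; column 2 has {A,C,D} → B.
Cell (r4,c3): row 4 has {A,B,C}; column 3 has {A,B,C} → D.

D A C B / C D B A / B C A D / A B D C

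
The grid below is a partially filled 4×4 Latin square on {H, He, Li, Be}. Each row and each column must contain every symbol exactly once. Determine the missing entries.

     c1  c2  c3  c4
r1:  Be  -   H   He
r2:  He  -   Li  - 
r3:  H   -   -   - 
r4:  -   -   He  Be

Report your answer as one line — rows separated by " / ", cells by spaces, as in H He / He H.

Be Li H He / He Be Li H / H He Be Li / Li H He Be

(r1,c2) = Li
(r2,c4) = H
(r3,c3) = Be
(r3,c4) = Li
(r4,c1) = Li
(r4,c2) = H
(r2,c2) = Be
(r3,c2) = He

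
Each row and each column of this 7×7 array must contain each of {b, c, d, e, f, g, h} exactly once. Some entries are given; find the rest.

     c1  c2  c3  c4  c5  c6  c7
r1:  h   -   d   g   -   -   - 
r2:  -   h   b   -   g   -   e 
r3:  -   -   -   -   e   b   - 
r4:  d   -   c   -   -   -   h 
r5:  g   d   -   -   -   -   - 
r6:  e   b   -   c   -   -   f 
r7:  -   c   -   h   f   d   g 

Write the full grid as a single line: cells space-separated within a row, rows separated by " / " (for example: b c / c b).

row 4 has {c,d,h}; column 5 has {e,f,g} — only b is left for (r4,c5).
row 7 has {c,d,f,g,h}; column 1 has {d,e,g,h} — only b is left for (r7,c1).
row 7 has {b,c,d,f,g,h}; column 3 has {b,c,d} — only e is left for (r7,c3).
row 1 has {d,g,h}; column 5 has {b,e,f,g} — only c is left for (r1,c5).
row 1 has {c,d,g,h}; column 7 has {e,f,g,h} — only b is left for (r1,c7).
row 5 has {d,g}; column 5 has {b,c,e,f,g} — only h is left for (r5,c5).
row 5 has {d,g,h}; column 7 has {b,e,f,g,h} — only c is left for (r5,c7).
row 6 has {b,c,e,f}; column 5 has {b,c,e,f,g,h} — only d is left for (r6,c5).
row 3 has {b,e}; column 7 has {b,c,e,f,g,h} — only d is left for (r3,c7).
row 5 has {c,d,g,h}; column 3 has {b,c,d,e} — only f is left for (r5,c3).
row 5 has {c,d,f,g,h}; column 6 has {b,d} — only e is left for (r5,c6).
row 1 has {b,c,d,g,h}; column 6 has {b,d,e} — only f is left for (r1,c6).
row 2 has {b,e,g,h}; column 6 has {b,d,e,f} — only c is left for (r2,c6).
row 3 has {b,d,e}; column 4 has {c,g,h} — only f is left for (r3,c4).
row 4 has {b,c,d,h}; column 4 has {c,f,g,h} — only e is left for (r4,c4).
row 4 has {b,c,d,e,h}; column 6 has {b,c,d,e,f} — only g is left for (r4,c6).
row 5 has {c,d,e,f,g,h}; column 4 has {c,e,f,g,h} — only b is left for (r5,c4).
row 6 has {b,c,d,e,f}; column 6 has {b,c,d,e,f,g} — only h is left for (r6,c6).
row 1 has {b,c,d,f,g,h}; column 2 has {b,c,d,h} — only e is left for (r1,c2).
row 2 has {b,c,e,g,h}; column 1 has {b,d,e,g,h} — only f is left for (r2,c1).
row 2 has {b,c,e,f,g,h}; column 4 has {b,c,e,f,g,h} — only d is left for (r2,c4).
row 3 has {b,d,e,f}; column 1 has {b,d,e,f,g,h} — only c is left for (r3,c1).
row 3 has {b,c,d,e,f}; column 2 has {b,c,d,e,h} — only g is left for (r3,c2).
row 3 has {b,c,d,e,f,g}; column 3 has {b,c,d,e,f} — only h is left for (r3,c3).
row 4 has {b,c,d,e,g,h}; column 2 has {b,c,d,e,g,h} — only f is left for (r4,c2).
row 6 has {b,c,d,e,f,h}; column 3 has {b,c,d,e,f,h} — only g is left for (r6,c3).

h e d g c f b / f h b d g c e / c g h f e b d / d f c e b g h / g d f b h e c / e b g c d h f / b c e h f d g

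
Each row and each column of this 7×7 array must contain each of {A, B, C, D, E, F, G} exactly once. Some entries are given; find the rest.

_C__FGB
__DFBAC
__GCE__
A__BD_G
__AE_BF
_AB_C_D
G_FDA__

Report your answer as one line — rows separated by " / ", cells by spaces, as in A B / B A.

row 1 has {B,C,F,G}; column 3 has {A,B,D,F,G} — only E is left for (r1,c3).
row 1 has {B,C,E,F,G}; column 4 has {B,C,D,E,F} — only A is left for (r1,c4).
row 2 has {A,B,C,D,F}; column 1 has {A,G} — only E is left for (r2,c1).
row 2 has {A,B,C,D,E,F}; column 2 has {A,C} — only G is left for (r2,c2).
row 3 has {C,E,G}; column 7 has {B,C,D,F,G} — only A is left for (r3,c7).
row 4 has {A,B,D,G}; column 3 has {A,B,D,E,F,G} — only C is left for (r4,c3).
row 5 has {A,B,E,F}; column 2 has {A,C,G} — only D is left for (r5,c2).
row 5 has {A,B,D,E,F}; column 5 has {A,B,C,D,E,F} — only G is left for (r5,c5).
row 6 has {A,B,C,D}; column 1 has {A,E,G} — only F is left for (r6,c1).
row 6 has {A,B,C,D,F}; column 4 has {A,B,C,D,E,F} — only G is left for (r6,c4).
row 6 has {A,B,C,D,F,G}; column 6 has {A,B,G} — only E is left for (r6,c6).
row 7 has {A,D,F,G}; column 6 has {A,B,E,G} — only C is left for (r7,c6).
row 7 has {A,C,D,F,G}; column 7 has {A,B,C,D,F,G} — only E is left for (r7,c7).
row 1 has {A,B,C,E,F,G}; column 1 has {A,E,F,G} — only D is left for (r1,c1).
row 3 has {A,C,E,G}; column 1 has {A,D,E,F,G} — only B is left for (r3,c1).
row 3 has {A,B,C,E,G}; column 2 has {A,C,D,G} — only F is left for (r3,c2).
row 3 has {A,B,C,E,F,G}; column 6 has {A,B,C,E,G} — only D is left for (r3,c6).
row 4 has {A,B,C,D,G}; column 2 has {A,C,D,F,G} — only E is left for (r4,c2).
row 4 has {A,B,C,D,E,G}; column 6 has {A,B,C,D,E,G} — only F is left for (r4,c6).
row 5 has {A,B,D,E,F,G}; column 1 has {A,B,D,E,F,G} — only C is left for (r5,c1).
row 7 has {A,C,D,E,F,G}; column 2 has {A,C,D,E,F,G} — only B is left for (r7,c2).

D C E A F G B / E G D F B A C / B F G C E D A / A E C B D F G / C D A E G B F / F A B G C E D / G B F D A C E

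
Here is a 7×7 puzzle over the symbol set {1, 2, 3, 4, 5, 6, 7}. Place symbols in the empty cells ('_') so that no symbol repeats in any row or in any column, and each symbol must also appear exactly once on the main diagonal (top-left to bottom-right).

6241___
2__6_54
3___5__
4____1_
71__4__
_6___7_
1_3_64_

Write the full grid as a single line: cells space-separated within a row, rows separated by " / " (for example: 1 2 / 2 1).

6 2 4 1 7 3 5 / 2 3 7 6 1 5 4 / 3 4 1 2 5 6 7 / 4 7 6 5 2 1 3 / 7 1 5 3 4 2 6 / 5 6 2 4 3 7 1 / 1 5 3 7 6 4 2

row 1 has {1,2,4,6}; column 6 has {1,4,5,7} — only 3 is left for (r1,c6).
row 2 has {2,4,5,6}; column 2 has {1,2,6}; the diagonal has {4,6,7} — only 3 is left for (r2,c2).
row 6 has {6,7}; column 1 has {1,2,3,4,6,7} — only 5 is left for (r6,c1).
row 1 has {1,2,3,4,6}; column 5 has {4,5,6} — only 7 is left for (r1,c5).
row 1 has {1,2,3,4,6,7}; column 7 has {4} — only 5 is left for (r1,c7).
row 2 has {2,3,4,5,6}; column 5 has {4,5,6,7} — only 1 is left for (r2,c5).
row 7 has {1,3,4,6}; column 7 has {4,5}; the diagonal has {3,4,6,7} — only 2 is left for (r7,c7).
row 2 has {1,2,3,4,5,6}; column 3 has {3,4} — only 7 is left for (r2,c3).
row 3 has {3,5}; column 3 has {3,4,7}; the diagonal has {2,3,4,6,7} — only 1 is left for (r3,c3).
row 4 has {1,4}; column 4 has {1,6}; the diagonal has {1,2,3,4,6,7} — only 5 is left for (r4,c4).
row 6 has {5,6,7}; column 3 has {1,3,4,7} — only 2 is left for (r6,c3).
row 6 has {2,5,6,7}; column 5 has {1,4,5,6,7} — only 3 is left for (r6,c5).
row 6 has {2,3,5,6,7}; column 7 has {2,4,5} — only 1 is left for (r6,c7).
row 7 has {1,2,3,4,6}; column 4 has {1,5,6} — only 7 is left for (r7,c4).
row 4 has {1,4,5}; column 2 has {1,2,3,6} — only 7 is left for (r4,c2).
row 4 has {1,4,5,7}; column 3 has {1,2,3,4,7} — only 6 is left for (r4,c3).
row 4 has {1,4,5,6,7}; column 5 has {1,3,4,5,6,7} — only 2 is left for (r4,c5).
row 4 has {1,2,4,5,6,7}; column 7 has {1,2,4,5} — only 3 is left for (r4,c7).
row 5 has {1,4,7}; column 3 has {1,2,3,4,6,7} — only 5 is left for (r5,c3).
row 5 has {1,4,5,7}; column 7 has {1,2,3,4,5} — only 6 is left for (r5,c7).
row 6 has {1,2,3,5,6,7}; column 4 has {1,5,6,7} — only 4 is left for (r6,c4).
row 7 has {1,2,3,4,6,7}; column 2 has {1,2,3,6,7} — only 5 is left for (r7,c2).
row 3 has {1,3,5}; column 2 has {1,2,3,5,6,7} — only 4 is left for (r3,c2).
row 3 has {1,3,4,5}; column 4 has {1,4,5,6,7} — only 2 is left for (r3,c4).
row 3 has {1,2,3,4,5}; column 6 has {1,3,4,5,7} — only 6 is left for (r3,c6).
row 3 has {1,2,3,4,5,6}; column 7 has {1,2,3,4,5,6} — only 7 is left for (r3,c7).
row 5 has {1,4,5,6,7}; column 4 has {1,2,4,5,6,7} — only 3 is left for (r5,c4).
row 5 has {1,3,4,5,6,7}; column 6 has {1,3,4,5,6,7} — only 2 is left for (r5,c6).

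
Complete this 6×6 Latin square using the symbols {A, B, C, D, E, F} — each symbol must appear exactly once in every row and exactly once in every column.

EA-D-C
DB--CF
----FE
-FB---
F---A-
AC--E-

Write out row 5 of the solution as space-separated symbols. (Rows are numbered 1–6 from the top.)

F E C B A D

(r1,c3) = F
(r1,c5) = B
(r3,c2) = D
(r4,c1) = C
(r4,c5) = D
(r4,c6) = A
(r5,c2) = E
(r6,c3) = D
(r6,c6) = B
(r3,c1) = B
(r4,c4) = E
(r5,c3) = C
(r5,c4) = B
(r5,c6) = D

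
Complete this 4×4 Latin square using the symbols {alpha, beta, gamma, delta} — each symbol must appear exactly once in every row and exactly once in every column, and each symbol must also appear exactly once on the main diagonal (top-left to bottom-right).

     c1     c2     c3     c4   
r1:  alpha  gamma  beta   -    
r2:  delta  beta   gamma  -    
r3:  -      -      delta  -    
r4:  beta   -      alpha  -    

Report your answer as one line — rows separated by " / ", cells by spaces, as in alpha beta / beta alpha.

alpha gamma beta delta / delta beta gamma alpha / gamma alpha delta beta / beta delta alpha gamma

(r1,c4): row 1 has {alpha,beta,gamma}; column 4 is empty so far, so it must be delta.
(r2,c4): row 2 has {beta,gamma,delta}; column 4 has {delta}, so it must be alpha.
(r3,c1): row 3 has {delta}; column 1 has {alpha,beta,delta}, so it must be gamma.
(r3,c2): row 3 has {gamma,delta}; column 2 has {beta,gamma}, so it must be alpha.
(r3,c4): row 3 has {alpha,gamma,delta}; column 4 has {alpha,delta}, so it must be beta.
(r4,c2): row 4 has {alpha,beta}; column 2 has {alpha,beta,gamma}, so it must be delta.
(r4,c4): row 4 has {alpha,beta,delta}; column 4 has {alpha,beta,delta}; the diagonal has {alpha,beta,delta}, so it must be gamma.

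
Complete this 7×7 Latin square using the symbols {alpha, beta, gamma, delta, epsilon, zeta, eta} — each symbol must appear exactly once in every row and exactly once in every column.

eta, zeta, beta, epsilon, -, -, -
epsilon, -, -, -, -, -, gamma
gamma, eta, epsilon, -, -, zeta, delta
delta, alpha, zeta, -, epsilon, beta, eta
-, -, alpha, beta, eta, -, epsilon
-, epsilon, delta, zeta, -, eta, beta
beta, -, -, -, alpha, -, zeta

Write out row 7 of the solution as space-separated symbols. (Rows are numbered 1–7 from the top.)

beta delta gamma eta alpha epsilon zeta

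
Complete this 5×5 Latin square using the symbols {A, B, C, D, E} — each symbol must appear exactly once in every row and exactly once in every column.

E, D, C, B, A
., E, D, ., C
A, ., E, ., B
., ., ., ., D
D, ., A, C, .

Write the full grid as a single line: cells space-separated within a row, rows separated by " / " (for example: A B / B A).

Cell (r2,c1): row 2 has {C,D,E}; column 1 has {A,D,E} → B.
Cell (r2,c4): row 2 has {B,C,D,E}; column 4 has {B,C} → A.
Cell (r3,c2): row 3 has {A,B,E}; column 2 has {D,E} → C.
Cell (r3,c4): row 3 has {A,B,C,E}; column 4 has {A,B,C} → D.
Cell (r4,c1): row 4 has {D}; column 1 has {A,B,D,E} → C.
Cell (r4,c3): row 4 has {C,D}; column 3 has {A,C,D,E} → B.
Cell (r4,c4): row 4 has {B,C,D}; column 4 has {A,B,C,D} → E.
Cell (r5,c2): row 5 has {A,C,D}; column 2 has {C,D,E} → B.
Cell (r5,c5): row 5 has {A,B,C,D}; column 5 has {A,B,C,D} → E.
Cell (r4,c2): row 4 has {B,C,D,E}; column 2 has {B,C,D,E} → A.

E D C B A / B E D A C / A C E D B / C A B E D / D B A C E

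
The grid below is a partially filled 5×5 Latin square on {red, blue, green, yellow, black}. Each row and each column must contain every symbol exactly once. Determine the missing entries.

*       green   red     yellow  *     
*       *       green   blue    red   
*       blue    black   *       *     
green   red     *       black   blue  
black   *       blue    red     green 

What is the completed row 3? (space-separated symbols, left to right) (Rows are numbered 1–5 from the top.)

(r1,c1) = blue
(r1,c5) = black
(r2,c1) = yellow
(r2,c2) = black
(r3,c1) = red
(r3,c4) = green
(r3,c5) = yellow

red blue black green yellow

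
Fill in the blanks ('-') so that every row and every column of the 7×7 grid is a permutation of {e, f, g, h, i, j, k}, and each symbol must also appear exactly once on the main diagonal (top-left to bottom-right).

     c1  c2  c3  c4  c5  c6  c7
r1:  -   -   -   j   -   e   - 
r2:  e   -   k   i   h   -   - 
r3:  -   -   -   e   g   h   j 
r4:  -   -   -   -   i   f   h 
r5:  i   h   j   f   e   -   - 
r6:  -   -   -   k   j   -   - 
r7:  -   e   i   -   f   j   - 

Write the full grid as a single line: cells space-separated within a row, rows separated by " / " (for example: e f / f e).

h f g j k e i / e j k i h g f / k i f e g h j / j k e g i f h / i h j f e k g / f g h k j i e / g e i h f j k

(r1,c5) = k
(r2,c6) = g
(r2,c7) = f
(r3,c3) = f
(r4,c4) = g
(r5,c6) = k
(r5,c7) = g
(r6,c6) = i
(r6,c7) = e
(r7,c4) = h
(r7,c7) = k
(r1,c1) = h
(r1,c3) = g
(r1,c7) = i
(r2,c2) = j
(r3,c1) = k
(r3,c2) = i
(r4,c1) = j
(r4,c2) = k
(r4,c3) = e
(r6,c3) = h
(r7,c1) = g
(r1,c2) = f
(r6,c1) = f
(r6,c2) = g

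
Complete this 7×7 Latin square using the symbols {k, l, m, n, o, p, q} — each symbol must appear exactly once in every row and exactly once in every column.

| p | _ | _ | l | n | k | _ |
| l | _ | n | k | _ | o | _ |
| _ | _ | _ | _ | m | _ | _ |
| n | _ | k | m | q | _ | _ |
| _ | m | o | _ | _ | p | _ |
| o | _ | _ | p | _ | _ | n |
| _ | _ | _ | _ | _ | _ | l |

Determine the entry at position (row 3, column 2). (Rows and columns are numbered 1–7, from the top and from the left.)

n

(r2,c5) = p
(r4,c6) = l
(r2,c2) = q
(r2,c7) = m
(r1,c2) = o
(r1,c7) = q
(r4,c2) = p
(r4,c7) = o
(r5,c7) = k
(r1,c3) = m
(r3,c7) = p
(r5,c1) = q
(r5,c4) = n
(r5,c5) = l
(r6,c5) = k
(r7,c5) = o
(r3,c1) = k
(r6,c2) = l
(r6,c3) = q
(r6,c6) = m
(r7,c1) = m
(r7,c3) = p
(r7,c4) = q
(r7,c6) = n
(r3,c2) = n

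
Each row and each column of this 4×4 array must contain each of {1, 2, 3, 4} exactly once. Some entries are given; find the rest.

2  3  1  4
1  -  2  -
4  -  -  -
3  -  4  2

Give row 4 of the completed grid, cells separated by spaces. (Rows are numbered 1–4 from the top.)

3 1 4 2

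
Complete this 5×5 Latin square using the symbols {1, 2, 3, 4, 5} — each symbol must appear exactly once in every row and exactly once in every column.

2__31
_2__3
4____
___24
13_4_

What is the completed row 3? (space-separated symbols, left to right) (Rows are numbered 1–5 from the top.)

4 1 3 5 2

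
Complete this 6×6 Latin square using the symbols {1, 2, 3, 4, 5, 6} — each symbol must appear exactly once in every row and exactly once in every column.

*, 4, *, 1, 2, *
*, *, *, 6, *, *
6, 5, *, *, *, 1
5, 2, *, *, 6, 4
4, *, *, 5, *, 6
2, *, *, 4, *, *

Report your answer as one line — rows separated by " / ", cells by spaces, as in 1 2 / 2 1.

3 4 6 1 2 5 / 1 3 4 6 5 2 / 6 5 3 2 4 1 / 5 2 1 3 6 4 / 4 1 2 5 3 6 / 2 6 5 4 1 3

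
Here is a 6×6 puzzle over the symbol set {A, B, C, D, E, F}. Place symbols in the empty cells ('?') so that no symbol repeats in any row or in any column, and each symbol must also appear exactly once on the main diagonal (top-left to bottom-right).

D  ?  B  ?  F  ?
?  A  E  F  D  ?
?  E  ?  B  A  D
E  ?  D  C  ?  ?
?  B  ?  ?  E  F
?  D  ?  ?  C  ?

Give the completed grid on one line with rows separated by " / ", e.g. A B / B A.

Cell (r1,c2): row 1 has {B,D,F}; column 2 has {A,B,D,E} → C.
Cell (r3,c3): row 3 has {A,B,D,E}; column 3 has {B,D,E}; the diagonal has {A,C,D,E} → F.
Cell (r4,c2): row 4 has {C,D,E}; column 2 has {A,B,C,D,E} → F.
Cell (r4,c5): row 4 has {C,D,E,F}; column 5 has {A,C,D,E,F} → B.
Cell (r4,c6): row 4 has {B,C,D,E,F}; column 6 has {D,F} → A.
Cell (r6,c3): row 6 has {C,D}; column 3 has {B,D,E,F} → A.
Cell (r6,c4): row 6 has {A,C,D}; column 4 has {B,C,F} → E.
Cell (r6,c6): row 6 has {A,C,D,E}; column 6 has {A,D,F}; the diagonal has {A,C,D,E,F} → B.
Cell (r1,c4): row 1 has {B,C,D,F}; column 4 has {B,C,E,F} → A.
Cell (r1,c6): row 1 has {A,B,C,D,F}; column 6 has {A,B,D,F} → E.
Cell (r2,c6): row 2 has {A,D,E,F}; column 6 has {A,B,D,E,F} → C.
Cell (r3,c1): row 3 has {A,B,D,E,F}; column 1 has {D,E} → C.
Cell (r5,c1): row 5 has {B,E,F}; column 1 has {C,D,E} → A.
Cell (r5,c3): row 5 has {A,B,E,F}; column 3 has {A,B,D,E,F} → C.
Cell (r5,c4): row 5 has {A,B,C,E,F}; column 4 has {A,B,C,E,F} → D.
Cell (r6,c1): row 6 has {A,B,C,D,E}; column 1 has {A,C,D,E} → F.
Cell (r2,c1): row 2 has {A,C,D,E,F}; column 1 has {A,C,D,E,F} → B.

D C B A F E / B A E F D C / C E F B A D / E F D C B A / A B C D E F / F D A E C B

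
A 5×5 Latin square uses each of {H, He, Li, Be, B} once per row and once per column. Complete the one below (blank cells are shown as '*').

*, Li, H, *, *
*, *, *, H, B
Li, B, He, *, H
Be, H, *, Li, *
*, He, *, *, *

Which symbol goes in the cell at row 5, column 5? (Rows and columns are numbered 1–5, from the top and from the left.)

(r2,c1) = He
(r2,c2) = Be
(r2,c3) = Li
(r3,c4) = Be
(r4,c3) = B
(r4,c5) = He
(r5,c3) = Be
(r5,c4) = B
(r5,c5) = Li

Li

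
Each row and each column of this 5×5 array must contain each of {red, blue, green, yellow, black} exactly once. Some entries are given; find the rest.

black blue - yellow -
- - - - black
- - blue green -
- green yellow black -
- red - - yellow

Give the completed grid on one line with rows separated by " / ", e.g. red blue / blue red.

black blue red yellow green / blue yellow green red black / yellow black blue green red / red green yellow black blue / green red black blue yellow

(r2,c2) = yellow
(r3,c2) = black
(r3,c5) = red
(r4,c5) = blue
(r5,c4) = blue
(r1,c5) = green
(r2,c4) = red
(r3,c1) = yellow
(r4,c1) = red
(r5,c1) = green
(r5,c3) = black
(r1,c3) = red
(r2,c1) = blue
(r2,c3) = green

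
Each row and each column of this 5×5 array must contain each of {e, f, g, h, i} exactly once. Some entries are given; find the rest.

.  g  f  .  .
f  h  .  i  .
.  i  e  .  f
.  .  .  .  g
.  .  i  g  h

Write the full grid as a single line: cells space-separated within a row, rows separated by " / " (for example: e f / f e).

h g f e i / f h g i e / g i e h f / i e h f g / e f i g h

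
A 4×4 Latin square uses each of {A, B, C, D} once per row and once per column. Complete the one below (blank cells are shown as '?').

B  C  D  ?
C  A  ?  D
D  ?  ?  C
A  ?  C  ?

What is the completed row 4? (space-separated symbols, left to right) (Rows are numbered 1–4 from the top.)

A D C B

(r1,c4) = A
(r2,c3) = B
(r3,c2) = B
(r3,c3) = A
(r4,c2) = D
(r4,c4) = B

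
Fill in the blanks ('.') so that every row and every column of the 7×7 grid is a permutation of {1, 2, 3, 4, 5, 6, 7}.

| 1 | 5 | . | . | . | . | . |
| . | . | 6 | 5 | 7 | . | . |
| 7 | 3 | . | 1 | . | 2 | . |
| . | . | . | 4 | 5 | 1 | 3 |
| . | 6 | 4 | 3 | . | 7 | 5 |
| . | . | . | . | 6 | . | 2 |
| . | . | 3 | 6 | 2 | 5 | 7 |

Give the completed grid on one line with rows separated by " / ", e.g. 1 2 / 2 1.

1 5 7 2 3 6 4 / 3 2 6 5 7 4 1 / 7 3 5 1 4 2 6 / 6 7 2 4 5 1 3 / 2 6 4 3 1 7 5 / 5 4 1 7 6 3 2 / 4 1 3 6 2 5 7

(r3,c3): row 3 has {1,2,3,7}; column 3 has {3,4,6}, so it must be 5.
(r3,c5): row 3 has {1,2,3,5,7}; column 5 has {2,5,6,7}, so it must be 4.
(r3,c7): row 3 has {1,2,3,4,5,7}; column 7 has {2,3,5,7}, so it must be 6.
(r5,c1): row 5 has {3,4,5,6,7}; column 1 has {1,7}, so it must be 2.
(r5,c5): row 5 has {2,3,4,5,6,7}; column 5 has {2,4,5,6,7}, so it must be 1.
(r6,c4): row 6 has {2,6}; column 4 has {1,3,4,5,6}, so it must be 7.
(r7,c1): row 7 has {2,3,5,6,7}; column 1 has {1,2,7}, so it must be 4.
(r7,c2): row 7 has {2,3,4,5,6,7}; column 2 has {3,5,6}, so it must be 1.
(r1,c4): row 1 has {1,5}; column 4 has {1,3,4,5,6,7}, so it must be 2.
(r1,c5): row 1 has {1,2,5}; column 5 has {1,2,4,5,6,7}, so it must be 3.
(r1,c7): row 1 has {1,2,3,5}; column 7 has {2,3,5,6,7}, so it must be 4.
(r2,c1): row 2 has {5,6,7}; column 1 has {1,2,4,7}, so it must be 3.
(r2,c6): row 2 has {3,5,6,7}; column 6 has {1,2,5,7}, so it must be 4.
(r2,c7): row 2 has {3,4,5,6,7}; column 7 has {2,3,4,5,6,7}, so it must be 1.
(r4,c1): row 4 has {1,3,4,5}; column 1 has {1,2,3,4,7}, so it must be 6.
(r6,c1): row 6 has {2,6,7}; column 1 has {1,2,3,4,6,7}, so it must be 5.
(r6,c2): row 6 has {2,5,6,7}; column 2 has {1,3,5,6}, so it must be 4.
(r6,c3): row 6 has {2,4,5,6,7}; column 3 has {3,4,5,6}, so it must be 1.
(r6,c6): row 6 has {1,2,4,5,6,7}; column 6 has {1,2,4,5,7}, so it must be 3.
(r1,c3): row 1 has {1,2,3,4,5}; column 3 has {1,3,4,5,6}, so it must be 7.
(r1,c6): row 1 has {1,2,3,4,5,7}; column 6 has {1,2,3,4,5,7}, so it must be 6.
(r2,c2): row 2 has {1,3,4,5,6,7}; column 2 has {1,3,4,5,6}, so it must be 2.
(r4,c2): row 4 has {1,3,4,5,6}; column 2 has {1,2,3,4,5,6}, so it must be 7.
(r4,c3): row 4 has {1,3,4,5,6,7}; column 3 has {1,3,4,5,6,7}, so it must be 2.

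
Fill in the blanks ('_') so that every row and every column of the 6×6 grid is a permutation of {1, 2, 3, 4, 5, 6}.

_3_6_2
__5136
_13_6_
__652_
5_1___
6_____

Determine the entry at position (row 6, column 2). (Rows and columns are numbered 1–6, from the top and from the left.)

5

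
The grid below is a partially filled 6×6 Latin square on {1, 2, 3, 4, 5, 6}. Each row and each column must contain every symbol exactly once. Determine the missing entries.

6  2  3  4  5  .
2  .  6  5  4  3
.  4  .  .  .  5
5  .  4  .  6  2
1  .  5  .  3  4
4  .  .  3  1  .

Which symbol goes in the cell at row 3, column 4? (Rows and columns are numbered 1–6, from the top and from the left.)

Cell (r1,c6): row 1 has {2,3,4,5,6}; column 6 has {2,3,4,5} → 1.
Cell (r2,c2): row 2 has {2,3,4,5,6}; column 2 has {2,4} → 1.
Cell (r3,c1): row 3 has {4,5}; column 1 has {1,2,4,5,6} → 3.
Cell (r3,c5): row 3 has {3,4,5}; column 5 has {1,3,4,5,6} → 2.
Cell (r4,c2): row 4 has {2,4,5,6}; column 2 has {1,2,4} → 3.
Cell (r4,c4): row 4 has {2,3,4,5,6}; column 4 has {3,4,5} → 1.
Cell (r5,c2): row 5 has {1,3,4,5}; column 2 has {1,2,3,4} → 6.
Cell (r5,c4): row 5 has {1,3,4,5,6}; column 4 has {1,3,4,5} → 2.
Cell (r6,c2): row 6 has {1,3,4}; column 2 has {1,2,3,4,6} → 5.
Cell (r6,c3): row 6 has {1,3,4,5}; column 3 has {3,4,5,6} → 2.
Cell (r6,c6): row 6 has {1,2,3,4,5}; column 6 has {1,2,3,4,5} → 6.
Cell (r3,c3): row 3 has {2,3,4,5}; column 3 has {2,3,4,5,6} → 1.
Cell (r3,c4): row 3 has {1,2,3,4,5}; column 4 has {1,2,3,4,5} → 6.

6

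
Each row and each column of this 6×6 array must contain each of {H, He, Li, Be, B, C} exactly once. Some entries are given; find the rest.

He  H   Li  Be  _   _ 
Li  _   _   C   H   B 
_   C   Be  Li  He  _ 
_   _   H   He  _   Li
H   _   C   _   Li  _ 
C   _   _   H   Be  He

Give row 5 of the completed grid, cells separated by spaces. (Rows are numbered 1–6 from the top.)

Cell (r1,c6): row 1 has {H,He,Li,Be}; column 6 has {He,Li,B} → C.
Cell (r2,c3): row 2 has {H,Li,B,C}; column 3 has {H,Li,Be,C} → He.
Cell (r3,c1): row 3 has {He,Li,Be,C}; column 1 has {H,He,Li,C} → B.
Cell (r3,c6): row 3 has {He,Li,Be,B,C}; column 6 has {He,Li,B,C} → H.
Cell (r4,c1): row 4 has {H,He,Li}; column 1 has {H,He,Li,B,C} → Be.
Cell (r4,c2): row 4 has {H,He,Li,Be}; column 2 has {H,C} → B.
Cell (r4,c5): row 4 has {H,He,Li,Be,B}; column 5 has {H,He,Li,Be} → C.
Cell (r5,c4): row 5 has {H,Li,C}; column 4 has {H,He,Li,Be,C} → B.
Cell (r5,c6): row 5 has {H,Li,B,C}; column 6 has {H,He,Li,B,C} → Be.
Cell (r6,c2): row 6 has {H,He,Be,C}; column 2 has {H,B,C} → Li.
Cell (r6,c3): row 6 has {H,He,Li,Be,C}; column 3 has {H,He,Li,Be,C} → B.
Cell (r1,c5): row 1 has {H,He,Li,Be,C}; column 5 has {H,He,Li,Be,C} → B.
Cell (r2,c2): row 2 has {H,He,Li,B,C}; column 2 has {H,Li,B,C} → Be.
Cell (r5,c2): row 5 has {H,Li,Be,B,C}; column 2 has {H,Li,Be,B,C} → He.

H He C B Li Be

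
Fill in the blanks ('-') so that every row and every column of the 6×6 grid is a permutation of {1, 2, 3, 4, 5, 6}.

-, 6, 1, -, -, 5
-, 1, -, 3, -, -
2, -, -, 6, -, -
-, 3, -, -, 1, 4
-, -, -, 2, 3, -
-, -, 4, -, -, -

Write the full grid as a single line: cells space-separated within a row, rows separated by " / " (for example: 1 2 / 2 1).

3 6 1 4 2 5 / 4 1 6 3 5 2 / 2 5 3 6 4 1 / 6 3 2 5 1 4 / 1 4 5 2 3 6 / 5 2 4 1 6 3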